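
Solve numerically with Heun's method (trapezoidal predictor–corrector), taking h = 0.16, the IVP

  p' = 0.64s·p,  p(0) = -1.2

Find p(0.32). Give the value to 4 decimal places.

Heun: k1 = f(s_n, p_n); k2 = f(s_n + h, p_n + h·k1); p_{n+1} = p_n + (h/2)·(k1 + k2).
s=0.000000, p=-1.200000:
  k1 = f(0.000000, -1.200000) = 0.000000
  k2 = f(0.160000, -1.200000) = -0.122880
  p ← -1.200000 + (0.16/2)·(0.000000 + (-0.122880)) = -1.209830
s=0.160000, p=-1.209830:
  k1 = f(0.160000, -1.209830) = -0.123887
  k2 = f(0.320000, -1.229652) = -0.251833
  p ← -1.209830 + (0.16/2)·(-0.123887 + (-0.251833)) = -1.239888
p(0.32) ≈ -1.2399

-1.2399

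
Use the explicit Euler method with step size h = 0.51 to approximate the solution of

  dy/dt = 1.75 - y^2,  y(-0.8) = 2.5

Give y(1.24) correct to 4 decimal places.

Euler: y_{n+1} = y_n + h·f(t_n, y_n).
t=-0.800000, y=2.500000: f=-4.500000 → y ← 2.500000 + 0.51·(-4.500000) = 0.205000
t=-0.290000, y=0.205000: f=1.707975 → y ← 0.205000 + 0.51·1.707975 = 1.076067
t=0.220000, y=1.076067: f=0.592079 → y ← 1.076067 + 0.51·0.592079 = 1.378028
t=0.730000, y=1.378028: f=-0.148960 → y ← 1.378028 + 0.51·(-0.148960) = 1.302058
y(1.24) ≈ 1.3021

1.3021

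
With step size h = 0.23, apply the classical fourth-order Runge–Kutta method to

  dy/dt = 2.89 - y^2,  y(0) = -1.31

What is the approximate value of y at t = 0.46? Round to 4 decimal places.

-0.4008

RK4: k1 = f(t_n, y_n); k2 = f(t_n + h/2, y_n + (h/2)·k1); k3 = f(t_n + h/2, y_n + (h/2)·k2); k4 = f(t_n + h, y_n + h·k3); y_{n+1} = y_n + (h/6)·(k1 + 2k2 + 2k3 + k4).
t=0.000000, y=-1.310000:
  k1 = f(0.000000, -1.310000) = 1.173900
  k2 = f(0.115000, -1.175002) = 1.509371
  k3 = f(0.115000, -1.136422) = 1.598544
  k4 = f(0.230000, -0.942335) = 2.002005
  y ← -1.310000 + (0.23/6)·(k1 + 2k2 + 2k3 + k4) = -0.949983
t=0.230000, y=-0.949983:
  k1 = f(0.230000, -0.949983) = 1.987532
  k2 = f(0.345000, -0.721417) = 2.369557
  k3 = f(0.345000, -0.677484) = 2.431015
  k4 = f(0.460000, -0.390850) = 2.737236
  y ← -0.949983 + (0.23/6)·(k1 + 2k2 + 2k3 + k4) = -0.400823
y(0.46) ≈ -0.4008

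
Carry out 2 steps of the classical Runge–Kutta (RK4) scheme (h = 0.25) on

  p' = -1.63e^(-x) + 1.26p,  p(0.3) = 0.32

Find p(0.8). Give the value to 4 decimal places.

-0.0783

RK4: k1 = f(x_n, p_n); k2 = f(x_n + h/2, p_n + (h/2)·k1); k3 = f(x_n + h/2, p_n + (h/2)·k2); k4 = f(x_n + h, p_n + h·k3); p_{n+1} = p_n + (h/6)·(k1 + 2k2 + 2k3 + k4).
x=0.300000, p=0.320000:
  k1 = f(0.300000, 0.320000) = -0.804334
  k2 = f(0.425000, 0.219458) = -0.789127
  k3 = f(0.425000, 0.221359) = -0.786732
  k4 = f(0.550000, 0.123317) = -0.785049
  p ← 0.320000 + (0.25/6)·(k1 + 2k2 + 2k3 + k4) = 0.122454
x=0.550000, p=0.122454:
  k1 = f(0.550000, 0.122454) = -0.786136
  k2 = f(0.675000, 0.024187) = -0.799449
  k3 = f(0.675000, 0.022523) = -0.801546
  k4 = f(0.800000, -0.077932) = -0.830601
  p ← 0.122454 + (0.25/6)·(k1 + 2k2 + 2k3 + k4) = -0.078326
p(0.8) ≈ -0.0783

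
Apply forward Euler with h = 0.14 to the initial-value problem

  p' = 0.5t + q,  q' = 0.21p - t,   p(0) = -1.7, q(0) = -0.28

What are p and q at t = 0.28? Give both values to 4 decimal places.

-1.7756, -0.4007

Euler on (p,q): p_{n+1} = p_n + h·p', q_{n+1} = q_n + h·q'.
0.000000: (-1.700000, -0.280000); f=(-0.280000, -0.357000) → (-1.739200, -0.329980)
0.140000: (-1.739200, -0.329980); f=(-0.259980, -0.505232) → (-1.775597, -0.400712)
(p(0.28), q(0.28)) ≈ (-1.7756, -0.4007)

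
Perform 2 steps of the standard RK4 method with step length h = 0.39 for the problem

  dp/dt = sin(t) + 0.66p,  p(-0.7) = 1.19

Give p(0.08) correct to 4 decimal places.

RK4: k1 = f(t_n, p_n); k2 = f(t_n + h/2, p_n + (h/2)·k1); k3 = f(t_n + h/2, p_n + (h/2)·k2); k4 = f(t_n + h, p_n + h·k3); p_{n+1} = p_n + (h/6)·(k1 + 2k2 + 2k3 + k4).
t=-0.700000, p=1.190000:
  k1 = f(-0.700000, 1.190000) = 0.141182
  k2 = f(-0.505000, 1.217531) = 0.319763
  k3 = f(-0.505000, 1.252354) = 0.342746
  k4 = f(-0.310000, 1.323671) = 0.568564
  p ← 1.190000 + (0.39/6)·(k1 + 2k2 + 2k3 + k4) = 1.322260
t=-0.310000, p=1.322260:
  k1 = f(-0.310000, 1.322260) = 0.567633
  k2 = f(-0.115000, 1.432948) = 0.830999
  k3 = f(-0.115000, 1.484304) = 0.864894
  k4 = f(0.080000, 1.659568) = 1.175230
  p ← 1.322260 + (0.39/6)·(k1 + 2k2 + 2k3 + k4) = 1.656012
p(0.08) ≈ 1.6560

1.6560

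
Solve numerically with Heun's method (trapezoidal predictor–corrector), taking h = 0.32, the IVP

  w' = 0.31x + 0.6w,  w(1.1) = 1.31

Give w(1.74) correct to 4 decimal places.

2.2536

Heun: k1 = f(x_n, w_n); k2 = f(x_n + h, w_n + h·k1); w_{n+1} = w_n + (h/2)·(k1 + k2).
x=1.100000, w=1.310000:
  k1 = f(1.100000, 1.310000) = 1.127000
  k2 = f(1.420000, 1.670640) = 1.442584
  w ← 1.310000 + (0.32/2)·(1.127000 + 1.442584) = 1.721133
x=1.420000, w=1.721133:
  k1 = f(1.420000, 1.721133) = 1.472880
  k2 = f(1.740000, 2.192455) = 1.854873
  w ← 1.721133 + (0.32/2)·(1.472880 + 1.854873) = 2.253574
w(1.74) ≈ 2.2536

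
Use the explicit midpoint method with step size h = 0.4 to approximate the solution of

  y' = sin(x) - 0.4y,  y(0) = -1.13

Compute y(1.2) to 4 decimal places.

-0.1474

Midpoint: k1 = f(x_n, y_n); k2 = f(x_n + h/2, y_n + (h/2)·k1); y_{n+1} = y_n + h·k2.
x=0.000000, y=-1.130000:
  k1 = f(0.000000, -1.130000) = 0.452000
  k2 = f(0.200000, -1.039600) = 0.614509
  y ← -1.130000 + 0.4·0.614509 = -0.884196
x=0.400000, y=-0.884196:
  k1 = f(0.400000, -0.884196) = 0.743097
  k2 = f(0.600000, -0.735577) = 0.858873
  y ← -0.884196 + 0.4·0.858873 = -0.540647
x=0.800000, y=-0.540647:
  k1 = f(0.800000, -0.540647) = 0.933615
  k2 = f(1.000000, -0.353924) = 0.983041
  y ← -0.540647 + 0.4·0.983041 = -0.147431
y(1.2) ≈ -0.1474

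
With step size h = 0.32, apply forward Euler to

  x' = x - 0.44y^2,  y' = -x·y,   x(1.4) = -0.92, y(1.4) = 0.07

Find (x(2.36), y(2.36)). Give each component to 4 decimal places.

-2.1209, 0.1905

Euler on (x,y): x_{n+1} = x_n + h·x', y_{n+1} = y_n + h·y'.
1.400000: (-0.920000, 0.070000); f=(-0.922156, 0.064400) → (-1.215090, 0.090608)
1.720000: (-1.215090, 0.090608); f=(-1.218702, 0.110097) → (-1.605075, 0.125839)
2.040000: (-1.605075, 0.125839); f=(-1.612042, 0.201981) → (-2.120928, 0.190473)
(x(2.36), y(2.36)) ≈ (-2.1209, 0.1905)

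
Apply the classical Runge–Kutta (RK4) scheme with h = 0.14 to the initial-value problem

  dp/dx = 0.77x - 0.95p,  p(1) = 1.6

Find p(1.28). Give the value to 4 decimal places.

RK4: k1 = f(x_n, p_n); k2 = f(x_n + h/2, p_n + (h/2)·k1); k3 = f(x_n + h/2, p_n + (h/2)·k2); k4 = f(x_n + h, p_n + h·k3); p_{n+1} = p_n + (h/6)·(k1 + 2k2 + 2k3 + k4).
x=1.000000, p=1.600000:
  k1 = f(1.000000, 1.600000) = -0.750000
  k2 = f(1.070000, 1.547500) = -0.646225
  k3 = f(1.070000, 1.554764) = -0.653126
  k4 = f(1.140000, 1.508562) = -0.555334
  p ← 1.600000 + (0.14/6)·(k1 + 2k2 + 2k3 + k4) = 1.508906
x=1.140000, p=1.508906:
  k1 = f(1.140000, 1.508906) = -0.555661
  k2 = f(1.210000, 1.470010) = -0.464809
  k3 = f(1.210000, 1.476369) = -0.470851
  k4 = f(1.280000, 1.442987) = -0.385237
  p ← 1.508906 + (0.14/6)·(k1 + 2k2 + 2k3 + k4) = 1.443287
p(1.28) ≈ 1.4433

1.4433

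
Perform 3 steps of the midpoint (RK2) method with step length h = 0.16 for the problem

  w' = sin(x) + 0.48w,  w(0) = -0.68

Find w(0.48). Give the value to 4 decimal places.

Midpoint: k1 = f(x_n, w_n); k2 = f(x_n + h/2, w_n + (h/2)·k1); w_{n+1} = w_n + h·k2.
x=0.000000, w=-0.680000:
  k1 = f(0.000000, -0.680000) = -0.326400
  k2 = f(0.080000, -0.706112) = -0.259019
  w ← -0.680000 + 0.16·(-0.259019) = -0.721443
x=0.160000, w=-0.721443:
  k1 = f(0.160000, -0.721443) = -0.186974
  k2 = f(0.240000, -0.736401) = -0.115770
  w ← -0.721443 + 0.16·(-0.115770) = -0.739966
x=0.320000, w=-0.739966:
  k1 = f(0.320000, -0.739966) = -0.040617
  k2 = f(0.400000, -0.743216) = 0.032675
  w ← -0.739966 + 0.16·0.032675 = -0.734738
w(0.48) ≈ -0.7347

-0.7347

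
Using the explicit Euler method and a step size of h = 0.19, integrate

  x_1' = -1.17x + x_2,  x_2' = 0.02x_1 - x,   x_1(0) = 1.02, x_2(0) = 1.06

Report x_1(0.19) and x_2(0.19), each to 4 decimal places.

1.2214, 1.0639

Euler on (x_1,x_2): x_1_{n+1} = x_1_n + h·x_1', x_2_{n+1} = x_2_n + h·x_2'.
0.000000: (1.020000, 1.060000); f=(1.060000, 0.020400) → (1.221400, 1.063876)
(x_1(0.19), x_2(0.19)) ≈ (1.2214, 1.0639)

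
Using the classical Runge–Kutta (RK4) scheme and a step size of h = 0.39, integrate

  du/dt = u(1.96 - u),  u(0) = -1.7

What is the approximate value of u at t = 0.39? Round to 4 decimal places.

-20.1498

RK4: k1 = f(t_n, u_n); k2 = f(t_n + h/2, u_n + (h/2)·k1); k3 = f(t_n + h/2, u_n + (h/2)·k2); k4 = f(t_n + h, u_n + h·k3); u_{n+1} = u_n + (h/6)·(k1 + 2k2 + 2k3 + k4).
t=0.000000, u=-1.700000:
  k1 = f(0.000000, -1.700000) = -6.222000
  k2 = f(0.195000, -2.913290) = -14.197307
  k3 = f(0.195000, -4.468475) = -28.725478
  k4 = f(0.390000, -12.902937) = -191.775528
  u ← -1.700000 + (0.39/6)·(k1 + 2k2 + 2k3 + k4) = -20.149801
u(0.39) ≈ -20.1498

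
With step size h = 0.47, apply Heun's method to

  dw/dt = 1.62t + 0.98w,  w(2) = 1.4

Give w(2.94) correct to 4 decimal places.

9.1445

Heun: k1 = f(t_n, w_n); k2 = f(t_n + h, w_n + h·k1); w_{n+1} = w_n + (h/2)·(k1 + k2).
t=2.000000, w=1.400000:
  k1 = f(2.000000, 1.400000) = 4.612000
  k2 = f(2.470000, 3.567640) = 7.497687
  w ← 1.400000 + (0.47/2)·(4.612000 + 7.497687) = 4.245776
t=2.470000, w=4.245776:
  k1 = f(2.470000, 4.245776) = 8.162261
  k2 = f(2.940000, 8.082039) = 12.683198
  w ← 4.245776 + (0.47/2)·(8.162261 + 12.683198) = 9.144459
w(2.94) ≈ 9.1445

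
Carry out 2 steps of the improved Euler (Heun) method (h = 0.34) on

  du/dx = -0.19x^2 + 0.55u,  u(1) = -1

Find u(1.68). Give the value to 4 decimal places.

-1.7268

Heun: k1 = f(x_n, u_n); k2 = f(x_n + h, u_n + h·k1); u_{n+1} = u_n + (h/2)·(k1 + k2).
x=1.000000, u=-1.000000:
  k1 = f(1.000000, -1.000000) = -0.740000
  k2 = f(1.340000, -1.251600) = -1.029544
  u ← -1.000000 + (0.34/2)·(-0.740000 + (-1.029544)) = -1.300822
x=1.340000, u=-1.300822:
  k1 = f(1.340000, -1.300822) = -1.056616
  k2 = f(1.680000, -1.660072) = -1.449296
  u ← -1.300822 + (0.34/2)·(-1.056616 + (-1.449296)) = -1.726828
u(1.68) ≈ -1.7268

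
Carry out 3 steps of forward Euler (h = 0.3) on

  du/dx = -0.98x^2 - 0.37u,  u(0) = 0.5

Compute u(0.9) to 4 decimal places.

Euler: u_{n+1} = u_n + h·f(x_n, u_n).
x=0.000000, u=0.500000: f=-0.185000 → u ← 0.500000 + 0.3·(-0.185000) = 0.444500
x=0.300000, u=0.444500: f=-0.252665 → u ← 0.444500 + 0.3·(-0.252665) = 0.368700
x=0.600000, u=0.368700: f=-0.489219 → u ← 0.368700 + 0.3·(-0.489219) = 0.221935
u(0.9) ≈ 0.2219

0.2219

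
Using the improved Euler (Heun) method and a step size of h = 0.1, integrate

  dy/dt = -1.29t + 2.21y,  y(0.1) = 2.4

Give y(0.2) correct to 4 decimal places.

Heun: k1 = f(t_n, y_n); k2 = f(t_n + h, y_n + h·k1); y_{n+1} = y_n + (h/2)·(k1 + k2).
t=0.100000, y=2.400000:
  k1 = f(0.100000, 2.400000) = 5.175000
  k2 = f(0.200000, 2.917500) = 6.189675
  y ← 2.400000 + (0.1/2)·(5.175000 + 6.189675) = 2.968234
y(0.2) ≈ 2.9682

2.9682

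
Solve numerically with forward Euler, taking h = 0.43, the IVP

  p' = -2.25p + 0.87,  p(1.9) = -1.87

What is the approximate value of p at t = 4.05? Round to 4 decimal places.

0.3867

Euler: p_{n+1} = p_n + h·f(t_n, p_n).
t=1.900000, p=-1.870000: f=5.077500 → p ← -1.870000 + 0.43·5.077500 = 0.313325
t=2.330000, p=0.313325: f=0.165019 → p ← 0.313325 + 0.43·0.165019 = 0.384283
t=2.760000, p=0.384283: f=0.005363 → p ← 0.384283 + 0.43·0.005363 = 0.386589
t=3.190000, p=0.386589: f=0.000174 → p ← 0.386589 + 0.43·0.000174 = 0.386664
t=3.620000, p=0.386664: f=0.000006 → p ← 0.386664 + 0.43·0.000006 = 0.386667
p(4.05) ≈ 0.3867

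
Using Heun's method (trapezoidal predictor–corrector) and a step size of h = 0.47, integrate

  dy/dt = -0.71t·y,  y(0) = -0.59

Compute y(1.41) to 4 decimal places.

-0.2926

Heun: k1 = f(t_n, y_n); k2 = f(t_n + h, y_n + h·k1); y_{n+1} = y_n + (h/2)·(k1 + k2).
t=0.000000, y=-0.590000:
  k1 = f(0.000000, -0.590000) = 0.000000
  k2 = f(0.470000, -0.590000) = 0.196883
  y ← -0.590000 + (0.47/2)·(0.000000 + 0.196883) = -0.543732
t=0.470000, y=-0.543732:
  k1 = f(0.470000, -0.543732) = 0.181444
  k2 = f(0.940000, -0.458454) = 0.305972
  y ← -0.543732 + (0.47/2)·(0.181444 + 0.305972) = -0.429190
t=0.940000, y=-0.429190:
  k1 = f(0.940000, -0.429190) = 0.286441
  k2 = f(1.410000, -0.294562) = 0.294886
  y ← -0.429190 + (0.47/2)·(0.286441 + 0.294886) = -0.292578
y(1.41) ≈ -0.2926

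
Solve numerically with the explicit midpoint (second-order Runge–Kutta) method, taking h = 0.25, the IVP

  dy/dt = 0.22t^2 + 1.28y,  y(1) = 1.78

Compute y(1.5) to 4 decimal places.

3.5720

Midpoint: k1 = f(t_n, y_n); k2 = f(t_n + h/2, y_n + (h/2)·k1); y_{n+1} = y_n + h·k2.
t=1.000000, y=1.780000:
  k1 = f(1.000000, 1.780000) = 2.498400
  k2 = f(1.125000, 2.092300) = 2.956581
  y ← 1.780000 + 0.25·2.956581 = 2.519145
t=1.250000, y=2.519145:
  k1 = f(1.250000, 2.519145) = 3.568256
  k2 = f(1.375000, 2.965177) = 4.211365
  y ← 2.519145 + 0.25·4.211365 = 3.571987
y(1.5) ≈ 3.5720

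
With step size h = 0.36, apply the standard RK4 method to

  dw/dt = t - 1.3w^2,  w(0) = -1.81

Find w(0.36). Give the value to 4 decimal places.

RK4: k1 = f(t_n, w_n); k2 = f(t_n + h/2, w_n + (h/2)·k1); k3 = f(t_n + h/2, w_n + (h/2)·k2); k4 = f(t_n + h, w_n + h·k3); w_{n+1} = w_n + (h/6)·(k1 + 2k2 + 2k3 + k4).
t=0.000000, w=-1.810000:
  k1 = f(0.000000, -1.810000) = -4.258930
  k2 = f(0.180000, -2.576607) = -8.450577
  k3 = f(0.180000, -3.331104) = -14.245129
  k4 = f(0.360000, -6.938247) = -62.221046
  w ← -1.810000 + (0.36/6)·(k1 + 2k2 + 2k3 + k4) = -8.522283
w(0.36) ≈ -8.5223

-8.5223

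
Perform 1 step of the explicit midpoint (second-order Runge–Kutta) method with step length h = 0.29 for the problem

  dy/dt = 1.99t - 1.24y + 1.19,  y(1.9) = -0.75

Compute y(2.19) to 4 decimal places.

Midpoint: k1 = f(t_n, y_n); k2 = f(t_n + h/2, y_n + (h/2)·k1); y_{n+1} = y_n + h·k2.
t=1.900000, y=-0.750000:
  k1 = f(1.900000, -0.750000) = 5.901000
  k2 = f(2.045000, 0.105645) = 5.128550
  y ← -0.750000 + 0.29·5.128550 = 0.737280
y(2.19) ≈ 0.7373

0.7373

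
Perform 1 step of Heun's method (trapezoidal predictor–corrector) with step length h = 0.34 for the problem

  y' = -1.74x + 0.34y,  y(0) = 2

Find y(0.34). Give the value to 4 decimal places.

Heun: k1 = f(x_n, y_n); k2 = f(x_n + h, y_n + h·k1); y_{n+1} = y_n + (h/2)·(k1 + k2).
x=0.000000, y=2.000000:
  k1 = f(0.000000, 2.000000) = 0.680000
  k2 = f(0.340000, 2.231200) = 0.167008
  y ← 2.000000 + (0.34/2)·(0.680000 + 0.167008) = 2.143991
y(0.34) ≈ 2.1440

2.1440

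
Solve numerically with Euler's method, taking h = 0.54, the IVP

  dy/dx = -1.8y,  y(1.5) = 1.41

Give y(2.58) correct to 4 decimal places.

0.0011

Euler: y_{n+1} = y_n + h·f(x_n, y_n).
x=1.500000, y=1.410000: f=-2.538000 → y ← 1.410000 + 0.54·(-2.538000) = 0.039480
x=2.040000, y=0.039480: f=-0.071064 → y ← 0.039480 + 0.54·(-0.071064) = 0.001105
y(2.58) ≈ 0.0011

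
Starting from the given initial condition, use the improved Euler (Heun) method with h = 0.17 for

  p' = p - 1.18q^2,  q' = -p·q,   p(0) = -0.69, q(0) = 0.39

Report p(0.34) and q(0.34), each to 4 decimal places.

-1.0608, 0.5210

Heun on (p,q): k1 = f(s_n, state_n); k2 = f(s_n + h, state_n + h·k1); state_{n+1} = state_n + (h/2)·(k1 + k2).
0.000000: (-0.690000, 0.390000)
  k1 = (-0.869478, 0.269100)
  predictor → (-0.837811, 0.435747)
  k2 = (-1.061864, 0.365074)
  → (-0.854164, 0.443905)
0.170000: (-0.854164, 0.443905)
  k1 = (-1.086685, 0.379168)
  predictor → (-1.038901, 0.508363)
  k2 = (-1.343852, 0.528139)
  → (-1.060760, 0.521026)
(p(0.34), q(0.34)) ≈ (-1.0608, 0.5210)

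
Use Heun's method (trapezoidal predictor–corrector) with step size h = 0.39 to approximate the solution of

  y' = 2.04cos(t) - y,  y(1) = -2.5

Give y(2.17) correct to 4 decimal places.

Heun: k1 = f(t_n, y_n); k2 = f(t_n + h, y_n + h·k1); y_{n+1} = y_n + (h/2)·(k1 + k2).
t=1.000000, y=-2.500000:
  k1 = f(1.000000, -2.500000) = 3.602217
  k2 = f(1.390000, -1.095135) = 1.461954
  y ← -2.500000 + (0.39/2)·(3.602217 + 1.461954) = -1.512487
t=1.390000, y=-1.512487:
  k1 = f(1.390000, -1.512487) = 1.879305
  k2 = f(1.780000, -0.779558) = 0.355888
  y ← -1.512487 + (0.39/2)·(1.879305 + 0.355888) = -1.076624
t=1.780000, y=-1.076624:
  k1 = f(1.780000, -1.076624) = 0.652955
  k2 = f(2.170000, -0.821972) = -0.328558
  y ← -1.076624 + (0.39/2)·(0.652955 + (-0.328558)) = -1.013367
y(2.17) ≈ -1.0134

-1.0134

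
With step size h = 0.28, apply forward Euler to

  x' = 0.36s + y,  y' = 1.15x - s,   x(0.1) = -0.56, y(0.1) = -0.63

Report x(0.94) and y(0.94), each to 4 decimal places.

-1.1862, -1.6605

Euler on (x,y): x_{n+1} = x_n + h·x', y_{n+1} = y_n + h·y'.
0.100000: (-0.560000, -0.630000); f=(-0.594000, -0.744000) → (-0.726320, -0.838320)
0.380000: (-0.726320, -0.838320); f=(-0.701520, -1.215268) → (-0.922746, -1.178595)
0.660000: (-0.922746, -1.178595); f=(-0.940995, -1.721157) → (-1.186224, -1.660519)
(x(0.94), y(0.94)) ≈ (-1.1862, -1.6605)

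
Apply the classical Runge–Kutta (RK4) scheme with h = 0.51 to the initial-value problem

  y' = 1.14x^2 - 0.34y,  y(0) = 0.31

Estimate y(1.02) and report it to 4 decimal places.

0.5898

RK4: k1 = f(x_n, y_n); k2 = f(x_n + h/2, y_n + (h/2)·k1); k3 = f(x_n + h/2, y_n + (h/2)·k2); k4 = f(x_n + h, y_n + h·k3); y_{n+1} = y_n + (h/6)·(k1 + 2k2 + 2k3 + k4).
x=0.000000, y=0.310000:
  k1 = f(0.000000, 0.310000) = -0.105400
  k2 = f(0.255000, 0.283123) = -0.022133
  k3 = f(0.255000, 0.304356) = -0.029353
  k4 = f(0.510000, 0.295030) = 0.196204
  y ← 0.310000 + (0.51/6)·(k1 + 2k2 + 2k3 + k4) = 0.308966
x=0.510000, y=0.308966:
  k1 = f(0.510000, 0.308966) = 0.191466
  k2 = f(0.765000, 0.357789) = 0.545508
  k3 = f(0.765000, 0.448070) = 0.514813
  k4 = f(1.020000, 0.571520) = 0.991739
  y ← 0.308966 + (0.51/6)·(k1 + 2k2 + 2k3 + k4) = 0.589793
y(1.02) ≈ 0.5898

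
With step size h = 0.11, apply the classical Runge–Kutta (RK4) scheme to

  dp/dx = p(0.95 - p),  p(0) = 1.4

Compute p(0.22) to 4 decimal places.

RK4: k1 = f(x_n, p_n); k2 = f(x_n + h/2, p_n + (h/2)·k1); k3 = f(x_n + h/2, p_n + (h/2)·k2); k4 = f(x_n + h, p_n + h·k3); p_{n+1} = p_n + (h/6)·(k1 + 2k2 + 2k3 + k4).
x=0.000000, p=1.400000:
  k1 = f(0.000000, 1.400000) = -0.630000
  k2 = f(0.055000, 1.365350) = -0.567098
  k3 = f(0.055000, 1.368810) = -0.573271
  k4 = f(0.110000, 1.336940) = -0.517316
  p ← 1.400000 + (0.11/6)·(k1 + 2k2 + 2k3 + k4) = 1.337152
x=0.110000, p=1.337152:
  k1 = f(0.110000, 1.337152) = -0.517682
  k2 = f(0.165000, 1.308680) = -0.469397
  k3 = f(0.165000, 1.311336) = -0.473832
  k4 = f(0.220000, 1.285031) = -0.430525
  p ← 1.337152 + (0.11/6)·(k1 + 2k2 + 2k3 + k4) = 1.285183
p(0.22) ≈ 1.2852

1.2852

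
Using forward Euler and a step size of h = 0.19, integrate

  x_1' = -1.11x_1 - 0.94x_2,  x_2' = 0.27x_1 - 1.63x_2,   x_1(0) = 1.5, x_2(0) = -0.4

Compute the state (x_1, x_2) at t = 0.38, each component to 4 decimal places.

1.0260, -0.0731

Euler on (x_1,x_2): x_1_{n+1} = x_1_n + h·x_1', x_2_{n+1} = x_2_n + h·x_2'.
0.000000: (1.500000, -0.400000); f=(-1.289000, 1.057000) → (1.255090, -0.199170)
0.190000: (1.255090, -0.199170); f=(-1.205930, 0.663521) → (1.025963, -0.073101)
(x_1(0.38), x_2(0.38)) ≈ (1.0260, -0.0731)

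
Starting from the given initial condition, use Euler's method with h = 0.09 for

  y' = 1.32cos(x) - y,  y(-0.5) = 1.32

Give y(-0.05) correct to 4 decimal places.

1.2936

Euler: y_{n+1} = y_n + h·f(x_n, y_n).
x=-0.500000, y=1.320000: f=-0.161591 → y ← 1.320000 + 0.09·(-0.161591) = 1.305457
x=-0.410000, y=1.305457: f=-0.094857 → y ← 1.305457 + 0.09·(-0.094857) = 1.296920
x=-0.320000, y=1.296920: f=-0.043929 → y ← 1.296920 + 0.09·(-0.043929) = 1.292966
x=-0.230000, y=1.292966: f=-0.007726 → y ← 1.292966 + 0.09·(-0.007726) = 1.292271
x=-0.140000, y=1.292271: f=0.014814 → y ← 1.292271 + 0.09·0.014814 = 1.293604
y(-0.05) ≈ 1.2936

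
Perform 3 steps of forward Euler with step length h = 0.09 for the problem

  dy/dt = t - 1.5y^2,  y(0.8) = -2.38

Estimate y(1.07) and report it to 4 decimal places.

-6.6372

Euler: y_{n+1} = y_n + h·f(t_n, y_n).
t=0.800000, y=-2.380000: f=-7.696600 → y ← -2.380000 + 0.09·(-7.696600) = -3.072694
t=0.890000, y=-3.072694: f=-13.272173 → y ← -3.072694 + 0.09·(-13.272173) = -4.267190
t=0.980000, y=-4.267190: f=-26.333360 → y ← -4.267190 + 0.09·(-26.333360) = -6.637192
y(1.07) ≈ -6.6372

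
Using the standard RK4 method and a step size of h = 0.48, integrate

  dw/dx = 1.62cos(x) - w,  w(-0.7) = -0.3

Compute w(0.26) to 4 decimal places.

0.8383

RK4: k1 = f(x_n, w_n); k2 = f(x_n + h/2, w_n + (h/2)·k1); k3 = f(x_n + h/2, w_n + (h/2)·k2); k4 = f(x_n + h, w_n + h·k3); w_{n+1} = w_n + (h/6)·(k1 + 2k2 + 2k3 + k4).
x=-0.700000, w=-0.300000:
  k1 = f(-0.700000, -0.300000) = 1.539044
  k2 = f(-0.460000, 0.069371) = 1.382234
  k3 = f(-0.460000, 0.031736) = 1.419869
  k4 = f(-0.220000, 0.381537) = 1.199417
  w ← -0.300000 + (0.48/6)·(k1 + 2k2 + 2k3 + k4) = 0.367413
x=-0.220000, w=0.367413:
  k1 = f(-0.220000, 0.367413) = 1.213540
  k2 = f(0.020000, 0.658663) = 0.961013
  k3 = f(0.020000, 0.598057) = 1.021620
  k4 = f(0.260000, 0.857791) = 0.707761
  w ← 0.367413 + (0.48/6)·(k1 + 2k2 + 2k3 + k4) = 0.838339
w(0.26) ≈ 0.8383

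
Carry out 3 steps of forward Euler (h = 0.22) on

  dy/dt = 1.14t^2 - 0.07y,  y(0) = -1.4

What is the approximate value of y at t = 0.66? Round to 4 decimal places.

-1.2758

Euler: y_{n+1} = y_n + h·f(t_n, y_n).
t=0.000000, y=-1.400000: f=0.098000 → y ← -1.400000 + 0.22·0.098000 = -1.378440
t=0.220000, y=-1.378440: f=0.151667 → y ← -1.378440 + 0.22·0.151667 = -1.345073
t=0.440000, y=-1.345073: f=0.314859 → y ← -1.345073 + 0.22·0.314859 = -1.275804
y(0.66) ≈ -1.2758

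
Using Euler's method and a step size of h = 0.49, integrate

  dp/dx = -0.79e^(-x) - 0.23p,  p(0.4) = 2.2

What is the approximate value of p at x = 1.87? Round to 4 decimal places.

1.0941

Euler: p_{n+1} = p_n + h·f(x_n, p_n).
x=0.400000, p=2.200000: f=-1.035553 → p ← 2.200000 + 0.49·(-1.035553) = 1.692579
x=0.890000, p=1.692579: f=-0.713711 → p ← 1.692579 + 0.49·(-0.713711) = 1.342861
x=1.380000, p=1.342861: f=-0.507605 → p ← 1.342861 + 0.49·(-0.507605) = 1.094134
p(1.87) ≈ 1.0941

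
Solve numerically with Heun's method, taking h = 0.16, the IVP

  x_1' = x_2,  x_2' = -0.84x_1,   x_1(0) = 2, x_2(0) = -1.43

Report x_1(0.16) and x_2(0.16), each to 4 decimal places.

Heun on (x_1,x_2): k1 = f(t_n, state_n); k2 = f(t_n + h, state_n + h·k1); state_{n+1} = state_n + (h/2)·(k1 + k2).
0.000000: (2.000000, -1.430000)
  k1 = (-1.430000, -1.680000)
  predictor → (1.771200, -1.698800)
  k2 = (-1.698800, -1.487808)
  → (1.749696, -1.683425)
(x_1(0.16), x_2(0.16)) ≈ (1.7497, -1.6834)

1.7497, -1.6834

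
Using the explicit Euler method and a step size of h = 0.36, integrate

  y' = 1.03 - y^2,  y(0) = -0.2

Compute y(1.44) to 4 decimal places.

Euler: y_{n+1} = y_n + h·f(x_n, y_n).
x=0.000000, y=-0.200000: f=0.990000 → y ← -0.200000 + 0.36·0.990000 = 0.156400
x=0.360000, y=0.156400: f=1.005539 → y ← 0.156400 + 0.36·1.005539 = 0.518394
x=0.720000, y=0.518394: f=0.761268 → y ← 0.518394 + 0.36·0.761268 = 0.792450
x=1.080000, y=0.792450: f=0.402022 → y ← 0.792450 + 0.36·0.402022 = 0.937178
y(1.44) ≈ 0.9372

0.9372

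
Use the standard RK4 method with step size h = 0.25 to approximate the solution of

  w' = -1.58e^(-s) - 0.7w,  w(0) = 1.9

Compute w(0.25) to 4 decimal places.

RK4: k1 = f(s_n, w_n); k2 = f(s_n + h/2, w_n + (h/2)·k1); k3 = f(s_n + h/2, w_n + (h/2)·k2); k4 = f(s_n + h, w_n + h·k3); w_{n+1} = w_n + (h/6)·(k1 + 2k2 + 2k3 + k4).
s=0.000000, w=1.900000:
  k1 = f(0.000000, 1.900000) = -2.910000
  k2 = f(0.125000, 1.536250) = -2.469720
  k3 = f(0.125000, 1.591285) = -2.508245
  k4 = f(0.250000, 1.272939) = -2.121562
  w ← 1.900000 + (0.25/6)·(k1 + 2k2 + 2k3 + k4) = 1.275521
w(0.25) ≈ 1.2755

1.2755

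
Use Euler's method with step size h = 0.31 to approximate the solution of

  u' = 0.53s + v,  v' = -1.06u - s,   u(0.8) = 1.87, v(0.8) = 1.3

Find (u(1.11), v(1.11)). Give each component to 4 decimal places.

Euler on (u,v): u_{n+1} = u_n + h·u', v_{n+1} = v_n + h·v'.
0.800000: (1.870000, 1.300000); f=(1.724000, -2.782200) → (2.404440, 0.437518)
(u(1.11), v(1.11)) ≈ (2.4044, 0.4375)

2.4044, 0.4375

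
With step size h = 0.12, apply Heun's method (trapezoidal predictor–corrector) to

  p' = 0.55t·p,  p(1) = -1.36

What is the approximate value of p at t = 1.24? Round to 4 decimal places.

-1.5765

Heun: k1 = f(t_n, p_n); k2 = f(t_n + h, p_n + h·k1); p_{n+1} = p_n + (h/2)·(k1 + k2).
t=1.000000, p=-1.360000:
  k1 = f(1.000000, -1.360000) = -0.748000
  k2 = f(1.120000, -1.449760) = -0.893052
  p ← -1.360000 + (0.12/2)·(-0.748000 + (-0.893052)) = -1.458463
t=1.120000, p=-1.458463:
  k1 = f(1.120000, -1.458463) = -0.898413
  k2 = f(1.240000, -1.566273) = -1.068198
  p ← -1.458463 + (0.12/2)·(-0.898413 + (-1.068198)) = -1.576460
p(1.24) ≈ -1.5765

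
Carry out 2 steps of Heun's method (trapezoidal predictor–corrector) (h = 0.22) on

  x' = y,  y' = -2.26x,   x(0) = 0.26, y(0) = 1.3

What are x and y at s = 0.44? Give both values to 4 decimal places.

Heun on (x,y): k1 = f(s_n, state_n); k2 = f(s_n + h, state_n + h·k1); state_{n+1} = state_n + (h/2)·(k1 + k2).
0.000000: (0.260000, 1.300000)
  k1 = (1.300000, -0.587600)
  predictor → (0.546000, 1.170728)
  k2 = (1.170728, -1.233960)
  → (0.531780, 1.099628)
0.220000: (0.531780, 1.099628)
  k1 = (1.099628, -1.201823)
  predictor → (0.773698, 0.835227)
  k2 = (0.835227, -1.748558)
  → (0.744614, 0.775086)
(x(0.44), y(0.44)) ≈ (0.7446, 0.7751)

0.7446, 0.7751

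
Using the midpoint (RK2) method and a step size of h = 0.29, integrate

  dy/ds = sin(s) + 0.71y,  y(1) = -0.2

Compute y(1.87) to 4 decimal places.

0.7702

Midpoint: k1 = f(s_n, y_n); k2 = f(s_n + h/2, y_n + (h/2)·k1); y_{n+1} = y_n + h·k2.
s=1.000000, y=-0.200000:
  k1 = f(1.000000, -0.200000) = 0.699471
  k2 = f(1.145000, -0.098577) = 0.840721
  y ← -0.200000 + 0.29·0.840721 = 0.043809
s=1.290000, y=0.043809:
  k1 = f(1.290000, 0.043809) = 0.991939
  k2 = f(1.435000, 0.187640) = 1.124018
  y ← 0.043809 + 0.29·1.124018 = 0.369774
s=1.580000, y=0.369774:
  k1 = f(1.580000, 0.369774) = 1.262497
  k2 = f(1.725000, 0.552836) = 1.380648
  y ← 0.369774 + 0.29·1.380648 = 0.770162
y(1.87) ≈ 0.7702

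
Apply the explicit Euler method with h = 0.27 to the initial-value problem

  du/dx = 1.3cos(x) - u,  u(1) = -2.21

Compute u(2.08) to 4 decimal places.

Euler: u_{n+1} = u_n + h·f(x_n, u_n).
x=1.000000, u=-2.210000: f=2.912393 → u ← -2.210000 + 0.27·2.912393 = -1.423654
x=1.270000, u=-1.423654: f=1.808819 → u ← -1.423654 + 0.27·1.808819 = -0.935273
x=1.540000, u=-0.935273: f=0.975302 → u ← -0.935273 + 0.27·0.975302 = -0.671941
x=1.810000, u=-0.671941: f=0.363934 → u ← -0.671941 + 0.27·0.363934 = -0.573679
u(2.08) ≈ -0.5737

-0.5737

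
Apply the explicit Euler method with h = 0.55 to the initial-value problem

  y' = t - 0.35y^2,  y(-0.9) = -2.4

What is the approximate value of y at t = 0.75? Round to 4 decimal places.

Euler: y_{n+1} = y_n + h·f(t_n, y_n).
t=-0.900000, y=-2.400000: f=-2.916000 → y ← -2.400000 + 0.55·(-2.916000) = -4.003800
t=-0.350000, y=-4.003800: f=-5.960645 → y ← -4.003800 + 0.55·(-5.960645) = -7.282155
t=0.200000, y=-7.282155: f=-18.360422 → y ← -7.282155 + 0.55·(-18.360422) = -17.380387
y(0.75) ≈ -17.3804

-17.3804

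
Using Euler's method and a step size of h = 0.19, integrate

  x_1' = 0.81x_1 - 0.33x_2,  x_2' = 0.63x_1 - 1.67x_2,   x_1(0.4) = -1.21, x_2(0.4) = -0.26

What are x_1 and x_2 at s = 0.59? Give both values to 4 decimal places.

-1.3799, -0.3223

Euler on (x_1,x_2): x_1_{n+1} = x_1_n + h·x_1', x_2_{n+1} = x_2_n + h·x_2'.
0.400000: (-1.210000, -0.260000); f=(-0.894300, -0.328100) → (-1.379917, -0.322339)
(x_1(0.59), x_2(0.59)) ≈ (-1.3799, -0.3223)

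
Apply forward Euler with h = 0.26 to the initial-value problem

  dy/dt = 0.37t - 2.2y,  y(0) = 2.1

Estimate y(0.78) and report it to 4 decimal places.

0.2254

Euler: y_{n+1} = y_n + h·f(t_n, y_n).
t=0.000000, y=2.100000: f=-4.620000 → y ← 2.100000 + 0.26·(-4.620000) = 0.898800
t=0.260000, y=0.898800: f=-1.881160 → y ← 0.898800 + 0.26·(-1.881160) = 0.409698
t=0.520000, y=0.409698: f=-0.708936 → y ← 0.409698 + 0.26·(-0.708936) = 0.225375
y(0.78) ≈ 0.2254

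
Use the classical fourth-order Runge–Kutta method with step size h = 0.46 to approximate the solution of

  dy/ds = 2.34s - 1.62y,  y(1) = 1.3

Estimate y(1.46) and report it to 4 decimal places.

RK4: k1 = f(s_n, y_n); k2 = f(s_n + h/2, y_n + (h/2)·k1); k3 = f(s_n + h/2, y_n + (h/2)·k2); k4 = f(s_n + h, y_n + h·k3); y_{n+1} = y_n + (h/6)·(k1 + 2k2 + 2k3 + k4).
s=1.000000, y=1.300000:
  k1 = f(1.000000, 1.300000) = 0.234000
  k2 = f(1.230000, 1.353820) = 0.685012
  k3 = f(1.230000, 1.457553) = 0.516965
  k4 = f(1.460000, 1.537804) = 0.925158
  y ← 1.300000 + (0.46/6)·(k1 + 2k2 + 2k3 + k4) = 1.573172
y(1.46) ≈ 1.5732

1.5732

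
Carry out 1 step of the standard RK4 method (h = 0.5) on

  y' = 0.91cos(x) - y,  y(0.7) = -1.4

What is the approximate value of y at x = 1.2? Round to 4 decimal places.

RK4: k1 = f(x_n, y_n); k2 = f(x_n + h/2, y_n + (h/2)·k1); k3 = f(x_n + h/2, y_n + (h/2)·k2); k4 = f(x_n + h, y_n + h·k3); y_{n+1} = y_n + (h/6)·(k1 + 2k2 + 2k3 + k4).
x=0.700000, y=-1.400000:
  k1 = f(0.700000, -1.400000) = 2.096006
  k2 = f(0.950000, -0.875998) = 1.405330
  k3 = f(0.950000, -1.048667) = 1.577999
  k4 = f(1.200000, -0.611000) = 0.940746
  y ← -1.400000 + (0.5/6)·(k1 + 2k2 + 2k3 + k4) = -0.649716
y(1.2) ≈ -0.6497

-0.6497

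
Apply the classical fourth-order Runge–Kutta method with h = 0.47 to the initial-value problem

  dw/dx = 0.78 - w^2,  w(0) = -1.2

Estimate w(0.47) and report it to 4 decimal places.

RK4: k1 = f(x_n, w_n); k2 = f(x_n + h/2, w_n + (h/2)·k1); k3 = f(x_n + h/2, w_n + (h/2)·k2); k4 = f(x_n + h, w_n + h·k3); w_{n+1} = w_n + (h/6)·(k1 + 2k2 + 2k3 + k4).
x=0.000000, w=-1.200000:
  k1 = f(0.000000, -1.200000) = -0.660000
  k2 = f(0.235000, -1.355100) = -1.056296
  k3 = f(0.235000, -1.448230) = -1.317369
  k4 = f(0.470000, -1.819163) = -2.529355
  w ← -1.200000 + (0.47/6)·(k1 + 2k2 + 2k3 + k4) = -1.821707
w(0.47) ≈ -1.8217

-1.8217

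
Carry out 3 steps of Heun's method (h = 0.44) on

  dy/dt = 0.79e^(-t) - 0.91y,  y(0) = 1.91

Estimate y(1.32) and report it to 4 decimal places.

Heun: k1 = f(t_n, y_n); k2 = f(t_n + h, y_n + h·k1); y_{n+1} = y_n + (h/2)·(k1 + k2).
t=0.000000, y=1.910000:
  k1 = f(0.000000, 1.910000) = -0.948100
  k2 = f(0.440000, 1.492836) = -0.849692
  y ← 1.910000 + (0.44/2)·(-0.948100 + (-0.849692)) = 1.514486
t=0.440000, y=1.514486:
  k1 = f(0.440000, 1.514486) = -0.869393
  k2 = f(0.880000, 1.131953) = -0.702398
  y ← 1.514486 + (0.44/2)·(-0.869393 + (-0.702398)) = 1.168692
t=0.880000, y=1.168692:
  k1 = f(0.880000, 1.168692) = -0.735831
  k2 = f(1.320000, 0.844926) = -0.557846
  y ← 1.168692 + (0.44/2)·(-0.735831 + (-0.557846)) = 0.884083
y(1.32) ≈ 0.8841

0.8841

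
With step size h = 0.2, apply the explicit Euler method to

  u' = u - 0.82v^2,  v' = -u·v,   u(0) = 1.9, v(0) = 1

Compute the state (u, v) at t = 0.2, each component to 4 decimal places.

Euler on (u,v): u_{n+1} = u_n + h·u', v_{n+1} = v_n + h·v'.
0.000000: (1.900000, 1.000000); f=(1.080000, -1.900000) → (2.116000, 0.620000)
(u(0.2), v(0.2)) ≈ (2.1160, 0.6200)

2.1160, 0.6200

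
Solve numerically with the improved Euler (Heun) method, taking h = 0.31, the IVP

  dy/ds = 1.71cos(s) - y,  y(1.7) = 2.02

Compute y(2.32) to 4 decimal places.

0.7415

Heun: k1 = f(s_n, y_n); k2 = f(s_n + h, y_n + h·k1); y_{n+1} = y_n + (h/2)·(k1 + k2).
s=1.700000, y=2.020000:
  k1 = f(1.700000, 2.020000) = -2.240324
  k2 = f(2.010000, 1.325500) = -2.052624
  y ← 2.020000 + (0.31/2)·(-2.240324 + (-2.052624)) = 1.354593
s=2.010000, y=1.354593:
  k1 = f(2.010000, 1.354593) = -2.081717
  k2 = f(2.320000, 0.709261) = -1.873866
  y ← 1.354593 + (0.31/2)·(-2.081717 + (-1.873866)) = 0.741478
y(2.32) ≈ 0.7415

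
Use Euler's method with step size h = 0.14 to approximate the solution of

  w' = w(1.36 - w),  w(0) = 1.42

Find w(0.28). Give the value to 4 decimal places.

1.3986

Euler: w_{n+1} = w_n + h·f(x_n, w_n).
x=0.000000, w=1.420000: f=-0.085200 → w ← 1.420000 + 0.14·(-0.085200) = 1.408072
x=0.140000, w=1.408072: f=-0.067689 → w ← 1.408072 + 0.14·(-0.067689) = 1.398596
w(0.28) ≈ 1.3986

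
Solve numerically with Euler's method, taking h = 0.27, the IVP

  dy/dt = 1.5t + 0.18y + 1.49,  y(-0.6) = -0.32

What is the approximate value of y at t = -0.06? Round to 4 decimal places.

Euler: y_{n+1} = y_n + h·f(t_n, y_n).
t=-0.600000, y=-0.320000: f=0.532400 → y ← -0.320000 + 0.27·0.532400 = -0.176252
t=-0.330000, y=-0.176252: f=0.963275 → y ← -0.176252 + 0.27·0.963275 = 0.083832
y(-0.06) ≈ 0.0838

0.0838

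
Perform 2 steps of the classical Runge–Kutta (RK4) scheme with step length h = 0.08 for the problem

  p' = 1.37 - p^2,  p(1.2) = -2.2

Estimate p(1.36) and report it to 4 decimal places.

-3.0415

RK4: k1 = f(t_n, p_n); k2 = f(t_n + h/2, p_n + (h/2)·k1); k3 = f(t_n + h/2, p_n + (h/2)·k2); k4 = f(t_n + h, p_n + h·k3); p_{n+1} = p_n + (h/6)·(k1 + 2k2 + 2k3 + k4).
t=1.200000, p=-2.200000:
  k1 = f(1.200000, -2.200000) = -3.470000
  k2 = f(1.240000, -2.338800) = -4.099985
  k3 = f(1.240000, -2.363999) = -4.218493
  k4 = f(1.280000, -2.537479) = -5.068802
  p ← -2.200000 + (0.08/6)·(k1 + 2k2 + 2k3 + k4) = -2.535677
t=1.280000, p=-2.535677:
  k1 = f(1.280000, -2.535677) = -5.059657
  k2 = f(1.320000, -2.738063) = -6.126989
  k3 = f(1.320000, -2.780756) = -6.362606
  k4 = f(1.360000, -3.044685) = -7.900108
  p ← -2.535677 + (0.08/6)·(k1 + 2k2 + 2k3 + k4) = -3.041530
p(1.36) ≈ -3.0415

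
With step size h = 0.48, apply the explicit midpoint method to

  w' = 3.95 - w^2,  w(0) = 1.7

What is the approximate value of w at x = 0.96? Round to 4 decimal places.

Midpoint: k1 = f(x_n, w_n); k2 = f(x_n + h/2, w_n + (h/2)·k1); w_{n+1} = w_n + h·k2.
x=0.000000, w=1.700000:
  k1 = f(0.000000, 1.700000) = 1.060000
  k2 = f(0.240000, 1.954400) = 0.130321
  w ← 1.700000 + 0.48·0.130321 = 1.762554
x=0.480000, w=1.762554:
  k1 = f(0.480000, 1.762554) = 0.843404
  k2 = f(0.720000, 1.964971) = 0.088890
  w ← 1.762554 + 0.48·0.088890 = 1.805221
w(0.96) ≈ 1.8052

1.8052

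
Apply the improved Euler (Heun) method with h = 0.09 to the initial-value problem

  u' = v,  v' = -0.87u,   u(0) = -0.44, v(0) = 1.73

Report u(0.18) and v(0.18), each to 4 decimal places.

-0.1235, 1.7743

Heun on (u,v): k1 = f(s_n, state_n); k2 = f(s_n + h, state_n + h·k1); state_{n+1} = state_n + (h/2)·(k1 + k2).
0.000000: (-0.440000, 1.730000)
  k1 = (1.730000, 0.382800)
  predictor → (-0.284300, 1.764452)
  k2 = (1.764452, 0.247341)
  → (-0.282750, 1.758356)
0.090000: (-0.282750, 1.758356)
  k1 = (1.758356, 0.245992)
  predictor → (-0.124498, 1.780496)
  k2 = (1.780496, 0.108313)
  → (-0.123501, 1.774300)
(u(0.18), v(0.18)) ≈ (-0.1235, 1.7743)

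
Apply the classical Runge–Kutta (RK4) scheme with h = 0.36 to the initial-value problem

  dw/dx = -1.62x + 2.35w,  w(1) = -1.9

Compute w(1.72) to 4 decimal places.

RK4: k1 = f(x_n, w_n); k2 = f(x_n + h/2, w_n + (h/2)·k1); k3 = f(x_n + h/2, w_n + (h/2)·k2); k4 = f(x_n + h, w_n + h·k3); w_{n+1} = w_n + (h/6)·(k1 + 2k2 + 2k3 + k4).
x=1.000000, w=-1.900000:
  k1 = f(1.000000, -1.900000) = -6.085000
  k2 = f(1.180000, -2.995300) = -8.950555
  k3 = f(1.180000, -3.511100) = -10.162685
  k4 = f(1.360000, -5.558567) = -15.265831
  w ← -1.900000 + (0.36/6)·(k1 + 2k2 + 2k3 + k4) = -5.474639
x=1.360000, w=-5.474639:
  k1 = f(1.360000, -5.474639) = -15.068601
  k2 = f(1.540000, -8.186987) = -21.734219
  k3 = f(1.540000, -9.386798) = -24.553775
  k4 = f(1.720000, -14.313998) = -36.424295
  w ← -5.474639 + (0.36/6)·(k1 + 2k2 + 2k3 + k4) = -14.118772
w(1.72) ≈ -14.1188

-14.1188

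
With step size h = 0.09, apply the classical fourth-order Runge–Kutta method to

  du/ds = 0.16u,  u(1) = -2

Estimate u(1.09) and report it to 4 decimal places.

-2.0290

RK4: k1 = f(s_n, u_n); k2 = f(s_n + h/2, u_n + (h/2)·k1); k3 = f(s_n + h/2, u_n + (h/2)·k2); k4 = f(s_n + h, u_n + h·k3); u_{n+1} = u_n + (h/6)·(k1 + 2k2 + 2k3 + k4).
s=1.000000, u=-2.000000:
  k1 = f(1.000000, -2.000000) = -0.320000
  k2 = f(1.045000, -2.014400) = -0.322304
  k3 = f(1.045000, -2.014504) = -0.322321
  k4 = f(1.090000, -2.029009) = -0.324641
  u ← -2.000000 + (0.09/6)·(k1 + 2k2 + 2k3 + k4) = -2.029008
u(1.09) ≈ -2.0290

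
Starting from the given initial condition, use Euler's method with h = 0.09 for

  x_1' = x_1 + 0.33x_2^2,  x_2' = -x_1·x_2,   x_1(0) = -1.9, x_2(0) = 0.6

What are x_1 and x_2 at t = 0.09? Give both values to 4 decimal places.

Euler on (x_1,x_2): x_1_{n+1} = x_1_n + h·x_1', x_2_{n+1} = x_2_n + h·x_2'.
0.000000: (-1.900000, 0.600000); f=(-1.781200, 1.140000) → (-2.060308, 0.702600)
(x_1(0.09), x_2(0.09)) ≈ (-2.0603, 0.7026)

-2.0603, 0.7026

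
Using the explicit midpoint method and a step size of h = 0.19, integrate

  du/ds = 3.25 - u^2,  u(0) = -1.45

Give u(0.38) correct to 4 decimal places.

-0.7453

Midpoint: k1 = f(s_n, u_n); k2 = f(s_n + h/2, u_n + (h/2)·k1); u_{n+1} = u_n + h·k2.
s=0.000000, u=-1.450000:
  k1 = f(0.000000, -1.450000) = 1.147500
  k2 = f(0.095000, -1.340987) = 1.451753
  u ← -1.450000 + 0.19·1.451753 = -1.174167
s=0.190000, u=-1.174167:
  k1 = f(0.190000, -1.174167) = 1.871332
  k2 = f(0.285000, -0.996390) = 2.257206
  u ← -1.174167 + 0.19·2.257206 = -0.745298
u(0.38) ≈ -0.7453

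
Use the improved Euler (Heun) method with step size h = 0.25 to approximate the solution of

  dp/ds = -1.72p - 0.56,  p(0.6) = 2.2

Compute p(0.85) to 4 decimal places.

Heun: k1 = f(s_n, p_n); k2 = f(s_n + h, p_n + h·k1); p_{n+1} = p_n + (h/2)·(k1 + k2).
s=0.600000, p=2.200000:
  k1 = f(0.600000, 2.200000) = -4.344000
  k2 = f(0.850000, 1.114000) = -2.476080
  p ← 2.200000 + (0.25/2)·(-4.344000 + (-2.476080)) = 1.347490
p(0.85) ≈ 1.3475

1.3475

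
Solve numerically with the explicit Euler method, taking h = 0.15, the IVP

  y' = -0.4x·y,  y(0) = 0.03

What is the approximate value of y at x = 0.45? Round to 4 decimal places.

Euler: y_{n+1} = y_n + h·f(x_n, y_n).
x=0.000000, y=0.030000: f=0.000000 → y ← 0.030000 + 0.15·0.000000 = 0.030000
x=0.150000, y=0.030000: f=-0.001800 → y ← 0.030000 + 0.15·(-0.001800) = 0.029730
x=0.300000, y=0.029730: f=-0.003568 → y ← 0.029730 + 0.15·(-0.003568) = 0.029195
y(0.45) ≈ 0.0292

0.0292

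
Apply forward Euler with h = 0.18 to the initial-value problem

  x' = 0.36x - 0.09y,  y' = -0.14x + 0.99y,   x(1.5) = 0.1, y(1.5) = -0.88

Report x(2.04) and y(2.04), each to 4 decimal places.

0.1747, -1.4500

Euler on (x,y): x_{n+1} = x_n + h·x', y_{n+1} = y_n + h·y'.
1.500000: (0.100000, -0.880000); f=(0.115200, -0.885200) → (0.120736, -1.039336)
1.680000: (0.120736, -1.039336); f=(0.137005, -1.045846) → (0.145397, -1.227588)
1.860000: (0.145397, -1.227588); f=(0.162826, -1.235668) → (0.174706, -1.450008)
(x(2.04), y(2.04)) ≈ (0.1747, -1.4500)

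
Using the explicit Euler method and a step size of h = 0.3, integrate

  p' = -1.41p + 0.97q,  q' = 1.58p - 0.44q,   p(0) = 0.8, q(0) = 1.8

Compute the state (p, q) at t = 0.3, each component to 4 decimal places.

Euler on (p,q): p_{n+1} = p_n + h·p', q_{n+1} = q_n + h·q'.
0.000000: (0.800000, 1.800000); f=(0.618000, 0.472000) → (0.985400, 1.941600)
(p(0.3), q(0.3)) ≈ (0.9854, 1.9416)

0.9854, 1.9416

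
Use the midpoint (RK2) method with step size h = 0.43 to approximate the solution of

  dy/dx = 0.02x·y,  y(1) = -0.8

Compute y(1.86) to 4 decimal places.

Midpoint: k1 = f(x_n, y_n); k2 = f(x_n + h/2, y_n + (h/2)·k1); y_{n+1} = y_n + h·k2.
x=1.000000, y=-0.800000:
  k1 = f(1.000000, -0.800000) = -0.016000
  k2 = f(1.215000, -0.803440) = -0.019524
  y ← -0.800000 + 0.43·(-0.019524) = -0.808395
x=1.430000, y=-0.808395:
  k1 = f(1.430000, -0.808395) = -0.023120
  k2 = f(1.645000, -0.813366) = -0.026760
  y ← -0.808395 + 0.43·(-0.026760) = -0.819902
y(1.86) ≈ -0.8199

-0.8199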